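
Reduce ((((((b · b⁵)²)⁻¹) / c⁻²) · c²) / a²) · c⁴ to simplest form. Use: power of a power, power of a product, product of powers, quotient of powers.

a⁻²b⁻¹²c⁸

((((((b · b⁵)²)⁻¹) / c⁻²) · c²) / a²) · c⁴
= (((((b · b⁵)⁻²) / c⁻²) · c²) / a²) · c⁴    [power of a power]
= (((((b⁻²) · ((b⁵)⁻²)) / c⁻²) · c²) / a²) · c⁴    [power of a product]
= ((((b⁻² · b⁻¹⁰) / c⁻²) · c²) / a²) · c⁴    [power of a power]
= (((b⁻¹² / c⁻²) · c²) / a²) · c⁴    [product of powers]
= a⁻²b⁻¹²c⁸    [quotient of powers; product of powers]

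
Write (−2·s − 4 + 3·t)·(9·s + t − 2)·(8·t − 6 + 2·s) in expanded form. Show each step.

−94·s^2·t + 44·s^2 − 36·s^3 + 206·s·t^2 − 426·s·t + 208·s − 98·t^2 + 124·t − 48 + 24·t^3

(−2·s − 4 + 3·t)·(9·s + t − 2)·(8·t − 6 + 2·s)
= (−18·s^2 − 2·s·t + 4·s − 36·s − 4·t + 8 + 27·s·t + 3·t^2 − 6·t)·(8·t − 6 + 2·s)    [distributive law]
= (−18·s^2 + 25·s·t − 32·s − 10·t + 8 + 3·t^2)·(8·t − 6 + 2·s)    [combine like terms]
= −144·s^2·t + 108·s^2 − 36·s^3 + 200·s·t^2 − 150·s·t + 50·s^2·t − 256·s·t + 192·s − 64·s^2 − 80·t^2 + 60·t − 20·s·t + 64·t − 48 + 16·s + 24·t^3 − 18·t^2 + 6·s·t^2    [distributive law]
= −94·s^2·t + 44·s^2 − 36·s^3 + 206·s·t^2 − 426·s·t + 208·s − 98·t^2 + 124·t − 48 + 24·t^3    [combine like terms]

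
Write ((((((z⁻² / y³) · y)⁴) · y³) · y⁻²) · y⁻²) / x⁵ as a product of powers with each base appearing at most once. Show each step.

x⁻⁵·y⁻⁹·z⁻⁸

((((((z⁻² / y³) · y)⁴) · y³) · y⁻²) · y⁻²) / x⁵
= ((((((z⁻² / y³)⁴) · (y⁴)) · y³) · y⁻²) · y⁻²) / x⁵    [power of a product]
= (((((((z⁻²)⁴) / ((y³)⁴)) · (y⁴)) · y³) · y⁻²) · y⁻²) / x⁵    [power of a quotient]
= (((((z⁻⁸ / ((y³)⁴)) · (y⁴)) · y³) · y⁻²) · y⁻²) / x⁵    [power of a power]
= (((((z⁻⁸ / y¹²) · (y⁴)) · y³) · y⁻²) · y⁻²) / x⁵    [power of a power]
= x⁻⁵·y⁻⁹·z⁻⁸    [quotient of powers; product of powers]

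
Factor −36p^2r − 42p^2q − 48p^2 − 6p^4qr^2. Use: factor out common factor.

−36p^2r − 42p^2q − 48p^2 − 6p^4qr^2
= 6(−6p^2r − 7p^2q − 8p^2 − p^4qr^2)    [factor out 6]
= 6p^2(−6r − 7q − 8 − p^2qr^2)    [factor out p^2]

6p^2(−6r − 7q − 8 − p^2qr^2)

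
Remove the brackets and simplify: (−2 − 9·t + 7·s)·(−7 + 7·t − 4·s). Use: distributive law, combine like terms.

(−2 − 9·t + 7·s)·(−7 + 7·t − 4·s)
= 14 − 14·t + 8·s + 63·t − 63·t² + 36·s·t − 49·s + 49·s·t − 28·s²    [distributive law]
= 14 + 49·t − 41·s − 63·t² + 85·s·t − 28·s²    [combine like terms]

14 + 49·t − 41·s − 63·t² + 85·s·t − 28·s²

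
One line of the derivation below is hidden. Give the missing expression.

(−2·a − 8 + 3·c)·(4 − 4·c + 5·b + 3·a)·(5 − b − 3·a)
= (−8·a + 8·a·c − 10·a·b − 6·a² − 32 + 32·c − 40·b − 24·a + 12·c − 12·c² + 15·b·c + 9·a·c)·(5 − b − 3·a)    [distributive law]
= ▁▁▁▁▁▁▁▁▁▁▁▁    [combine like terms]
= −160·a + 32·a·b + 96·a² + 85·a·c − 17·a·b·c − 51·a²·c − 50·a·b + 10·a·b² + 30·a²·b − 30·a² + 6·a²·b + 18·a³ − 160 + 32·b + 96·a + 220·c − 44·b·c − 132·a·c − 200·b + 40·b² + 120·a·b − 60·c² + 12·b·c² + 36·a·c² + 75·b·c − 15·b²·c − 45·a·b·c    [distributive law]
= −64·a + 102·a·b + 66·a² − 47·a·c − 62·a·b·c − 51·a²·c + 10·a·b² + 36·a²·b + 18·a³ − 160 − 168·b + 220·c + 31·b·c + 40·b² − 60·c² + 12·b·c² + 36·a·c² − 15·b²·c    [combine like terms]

After combine like terms, the bracketed line is:

(−32·a + 17·a·c − 10·a·b − 6·a² − 32 + 44·c − 40·b − 12·c² + 15·b·c)·(5 − b − 3·a)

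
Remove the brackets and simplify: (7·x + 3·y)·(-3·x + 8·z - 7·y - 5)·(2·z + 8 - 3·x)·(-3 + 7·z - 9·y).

189·x^2·z - 1470·x^2·z^2 + 3108·x^2·y·z + 189·x^2 + 45·x^2·y - 189·x^3 + 441·x^3·z - 567·x^3·y + 2310·x·z^2 + 784·x·z^3 - 2324·x·y·z^2 - 3094·x·z - 5771·x·y·z + 2133·x·y^2·z + 3777·x·y + 3582·x·y^2 - 1566·x^2·y^2 + 840·x + 990·y·z^2 + 336·y·z^3 - 726·y^2·z^2 - 1326·y·z - 2508·y^2·z + 378·y^3·z + 1584·y^2 + 1512·y^3 - 567·x·y^3 + 360·y

(7·x + 3·y)·(-3·x + 8·z - 7·y - 5)·(2·z + 8 - 3·x)·(-3 + 7·z - 9·y)
= (-21·x^2 + 56·x·z - 49·x·y - 35·x - 9·x·y + 24·y·z - 21·y^2 - 15·y)·(2·z + 8 - 3·x)·(-3 + 7·z - 9·y)    [distributive law]
= (-21·x^2 + 56·x·z - 58·x·y - 35·x + 24·y·z - 21·y^2 - 15·y)·(2·z + 8 - 3·x)·(-3 + 7·z - 9·y)    [combine like terms]
= (-42·x^2·z - 168·x^2 + 63·x^3 + 112·x·z^2 + 448·x·z - 168·x^2·z - 116·x·y·z - 464·x·y + 174·x^2·y - 70·x·z - 280·x + 105·x^2 + 48·y·z^2 + 192·y·z - 72·x·y·z - 42·y^2·z - 168·y^2 + 63·x·y^2 - 30·y·z - 120·y + 45·x·y)·(-3 + 7·z - 9·y)    [distributive law]
= (-210·x^2·z - 63·x^2 + 63·x^3 + 112·x·z^2 + 378·x·z - 188·x·y·z - 419·x·y + 174·x^2·y - 280·x + 48·y·z^2 + 162·y·z - 42·y^2·z - 168·y^2 + 63·x·y^2 - 120·y)·(-3 + 7·z - 9·y)    [combine like terms]
= 630·x^2·z - 1470·x^2·z^2 + 1890·x^2·y·z + 189·x^2 - 441·x^2·z + 567·x^2·y - 189·x^3 + 441·x^3·z - 567·x^3·y - 336·x·z^2 + 784·x·z^3 - 1008·x·y·z^2 - 1134·x·z + 2646·x·z^2 - 3402·x·y·z + 564·x·y·z - 1316·x·y·z^2 + 1692·x·y^2·z + 1257·x·y - 2933·x·y·z + 3771·x·y^2 - 522·x^2·y + 1218·x^2·y·z - 1566·x^2·y^2 + 840·x - 1960·x·z + 2520·x·y - 144·y·z^2 + 336·y·z^3 - 432·y^2·z^2 - 486·y·z + 1134·y·z^2 - 1458·y^2·z + 126·y^2·z - 294·y^2·z^2 + 378·y^3·z + 504·y^2 - 1176·y^2·z + 1512·y^3 - 189·x·y^2 + 441·x·y^2·z - 567·x·y^3 + 360·y - 840·y·z + 1080·y^2    [distributive law]
= 189·x^2·z - 1470·x^2·z^2 + 3108·x^2·y·z + 189·x^2 + 45·x^2·y - 189·x^3 + 441·x^3·z - 567·x^3·y + 2310·x·z^2 + 784·x·z^3 - 2324·x·y·z^2 - 3094·x·z - 5771·x·y·z + 2133·x·y^2·z + 3777·x·y + 3582·x·y^2 - 1566·x^2·y^2 + 840·x + 990·y·z^2 + 336·y·z^3 - 726·y^2·z^2 - 1326·y·z - 2508·y^2·z + 378·y^3·z + 1584·y^2 + 1512·y^3 - 567·x·y^3 + 360·y    [combine like terms]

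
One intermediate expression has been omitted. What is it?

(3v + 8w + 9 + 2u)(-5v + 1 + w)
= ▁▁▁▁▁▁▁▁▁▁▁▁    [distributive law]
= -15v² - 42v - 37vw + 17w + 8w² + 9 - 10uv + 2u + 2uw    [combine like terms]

By distributive law:

-15v² + 3v + 3vw - 40vw + 8w + 8w² - 45v + 9 + 9w - 10uv + 2u + 2uw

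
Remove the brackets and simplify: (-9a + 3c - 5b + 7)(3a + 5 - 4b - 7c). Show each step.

(-9a + 3c - 5b + 7)(3a + 5 - 4b - 7c)
= -27a^2 - 45a + 36ab + 63ac + 9ac + 15c - 12bc - 21c^2 - 15ab - 25b + 20b^2 + 35bc + 21a + 35 - 28b - 49c    [distributive law]
= -27a^2 - 24a + 21ab + 72ac - 34c + 23bc - 21c^2 - 53b + 20b^2 + 35    [combine like terms]

-27a^2 - 24a + 21ab + 72ac - 34c + 23bc - 21c^2 - 53b + 20b^2 + 35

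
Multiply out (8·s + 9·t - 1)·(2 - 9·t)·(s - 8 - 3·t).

(8·s + 9·t - 1)·(2 - 9·t)·(s - 8 - 3·t)
= (16·s - 72·s·t + 18·t - 81·t^2 - 2 + 9·t)·(s - 8 - 3·t)    [distributive law]
= (16·s - 72·s·t + 27·t - 81·t^2 - 2)·(s - 8 - 3·t)    [combine like terms]
= 16·s^2 - 128·s - 48·s·t - 72·s^2·t + 576·s·t + 216·s·t^2 + 27·s·t - 216·t - 81·t^2 - 81·s·t^2 + 648·t^2 + 243·t^3 - 2·s + 16 + 6·t    [distributive law]
= 16·s^2 - 130·s + 555·s·t - 72·s^2·t + 135·s·t^2 - 210·t + 567·t^2 + 243·t^3 + 16    [combine like terms]

16·s^2 - 130·s + 555·s·t - 72·s^2·t + 135·s·t^2 - 210·t + 567·t^2 + 243·t^3 + 16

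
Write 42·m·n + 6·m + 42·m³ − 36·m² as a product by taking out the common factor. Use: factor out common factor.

42·m·n + 6·m + 42·m³ − 36·m²
= 6(7·m·n + m + 7·m³ − 6·m²)    [factor out 6]
= 6·m(7·n + 1 + 7·m² − 6·m)    [factor out m]

6·m(7·n + 1 + 7·m² − 6·m)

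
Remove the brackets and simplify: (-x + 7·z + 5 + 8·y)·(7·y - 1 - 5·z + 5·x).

(-x + 7·z + 5 + 8·y)·(7·y - 1 - 5·z + 5·x)
= -7·x·y + x + 5·x·z - 5·x^2 + 49·y·z - 7·z - 35·z^2 + 35·x·z + 35·y - 5 - 25·z + 25·x + 56·y^2 - 8·y - 40·y·z + 40·x·y    [distributive law]
= 33·x·y + 26·x + 40·x·z - 5·x^2 + 9·y·z - 32·z - 35·z^2 + 27·y - 5 + 56·y^2    [combine like terms]

33·x·y + 26·x + 40·x·z - 5·x^2 + 9·y·z - 32·z - 35·z^2 + 27·y - 5 + 56·y^2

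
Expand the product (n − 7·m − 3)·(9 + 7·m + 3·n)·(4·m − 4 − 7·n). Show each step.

(n − 7·m − 3)·(9 + 7·m + 3·n)·(4·m − 4 − 7·n)
= (9·n + 7·m·n + 3·n² − 63·m − 49·m² − 21·m·n − 27 − 21·m − 9·n)·(4·m − 4 − 7·n)    [distributive law]
= (−14·m·n + 3·n² − 84·m − 49·m² − 27)·(4·m − 4 − 7·n)    [combine like terms]
= −56·m²·n + 56·m·n + 98·m·n² + 12·m·n² − 12·n² − 21·n³ − 336·m² + 336·m + 588·m·n − 196·m³ + 196·m² + 343·m²·n − 108·m + 108 + 189·n    [distributive law]
= 287·m²·n + 644·m·n + 110·m·n² − 12·n² − 21·n³ − 140·m² + 228·m − 196·m³ + 108 + 189·n    [combine like terms]

287·m²·n + 644·m·n + 110·m·n² − 12·n² − 21·n³ − 140·m² + 228·m − 196·m³ + 108 + 189·n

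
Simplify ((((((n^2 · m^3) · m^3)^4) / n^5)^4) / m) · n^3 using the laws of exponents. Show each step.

((((((n^2 · m^3) · m^3)^4) / n^5)^4) / m) · n^3
= ((((((n^2 · m^3) · m^3)^4)^4) / ((n^5)^4)) / m) · n^3    [power of a quotient]
= (((((n^2 · m^3) · m^3)^16) / ((n^5)^4)) / m) · n^3    [power of a power]
= (((((n^2 · m^3)^16) · ((m^3)^16)) / ((n^5)^4)) / m) · n^3    [power of a product]
= ((((((n^2)^16) · ((m^3)^16)) · ((m^3)^16)) / ((n^5)^4)) / m) · n^3    [power of a product]
= ((((n^32 · ((m^3)^16)) · ((m^3)^16)) / ((n^5)^4)) / m) · n^3    [power of a power]
= ((((n^32 · m^48) · ((m^3)^16)) / ((n^5)^4)) / m) · n^3    [power of a power]
= ((((n^32 · m^48) · m^48) / ((n^5)^4)) / m) · n^3    [power of a power]
= ((((n^32 · m^48) · m^48) / n^20) / m) · n^3    [power of a power]
= m^95n^15    [quotient of powers; product of powers]

m^95n^15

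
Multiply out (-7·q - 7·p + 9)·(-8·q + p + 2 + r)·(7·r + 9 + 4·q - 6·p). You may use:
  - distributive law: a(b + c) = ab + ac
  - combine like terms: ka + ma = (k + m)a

364·q^2·r + 160·q^2 + 224·q^3 - 140·p·q^2 + 357·p·q·r + 937·p·q - 322·p^2·q - 629·q·r - 702·q - 49·q·r^2 - 7·p^2·r - 33·p^2 + 42·p^3 - 152·p·r - 153·p - 49·p·r^2 + 207·r + 162 + 63·r^2

(-7·q - 7·p + 9)·(-8·q + p + 2 + r)·(7·r + 9 + 4·q - 6·p)
= (56·q^2 - 7·p·q - 14·q - 7·q·r + 56·p·q - 7·p^2 - 14·p - 7·p·r - 72·q + 9·p + 18 + 9·r)·(7·r + 9 + 4·q - 6·p)    [distributive law]
= (56·q^2 + 49·p·q - 86·q - 7·q·r - 7·p^2 - 5·p - 7·p·r + 18 + 9·r)·(7·r + 9 + 4·q - 6·p)    [combine like terms]
= 392·q^2·r + 504·q^2 + 224·q^3 - 336·p·q^2 + 343·p·q·r + 441·p·q + 196·p·q^2 - 294·p^2·q - 602·q·r - 774·q - 344·q^2 + 516·p·q - 49·q·r^2 - 63·q·r - 28·q^2·r + 42·p·q·r - 49·p^2·r - 63·p^2 - 28·p^2·q + 42·p^3 - 35·p·r - 45·p - 20·p·q + 30·p^2 - 49·p·r^2 - 63·p·r - 28·p·q·r + 42·p^2·r + 126·r + 162 + 72·q - 108·p + 63·r^2 + 81·r + 36·q·r - 54·p·r    [distributive law]
= 364·q^2·r + 160·q^2 + 224·q^3 - 140·p·q^2 + 357·p·q·r + 937·p·q - 322·p^2·q - 629·q·r - 702·q - 49·q·r^2 - 7·p^2·r - 33·p^2 + 42·p^3 - 152·p·r - 153·p - 49·p·r^2 + 207·r + 162 + 63·r^2    [combine like terms]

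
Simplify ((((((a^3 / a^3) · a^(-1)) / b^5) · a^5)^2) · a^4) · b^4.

((((((a^3 / a^3) · a^(-1)) / b^5) · a^5)^2) · a^4) · b^4
= ((((((a^3 / a^3) · a^(-1)) / b^5)^2) · ((a^5)^2)) · a^4) · b^4    [power of a product]
= ((((((a^3 / a^3) · a^(-1))^2) / ((b^5)^2)) · ((a^5)^2)) · a^4) · b^4    [power of a quotient]
= ((((((a^3 / a^3)^2) · ((a^(-1))^2)) / ((b^5)^2)) · ((a^5)^2)) · a^4) · b^4    [power of a product]
= (((((((a^3)^2) / ((a^3)^2)) · ((a^(-1))^2)) / ((b^5)^2)) · ((a^5)^2)) · a^4) · b^4    [power of a quotient]
= (((((a^6 / ((a^3)^2)) · ((a^(-1))^2)) / ((b^5)^2)) · ((a^5)^2)) · a^4) · b^4    [power of a power]
= (((((a^6 / a^6) · ((a^(-1))^2)) / ((b^5)^2)) · ((a^5)^2)) · a^4) · b^4    [power of a power]
= ((((a^0 · ((a^(-1))^2)) / ((b^5)^2)) · ((a^5)^2)) · a^4) · b^4    [quotient of powers]
= ((((a^0 · a^(-2)) / ((b^5)^2)) · ((a^5)^2)) · a^4) · b^4    [power of a power]
= (((a^(-2) / ((b^5)^2)) · ((a^5)^2)) · a^4) · b^4    [product of powers]
= (((a^(-2) / b^10) · ((a^5)^2)) · a^4) · b^4    [power of a power]
= (((a^(-2) / b^10) · a^10) · a^4) · b^4    [power of a power]
= a^12b^(-6)    [quotient of powers; product of powers]

a^12b^(-6)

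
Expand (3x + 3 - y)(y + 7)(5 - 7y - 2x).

(3x + 3 - y)(y + 7)(5 - 7y - 2x)
= (3xy + 21x + 3y + 21 - y² - 7y)(5 - 7y - 2x)    [distributive law]
= (3xy + 21x - 4y + 21 - y²)(5 - 7y - 2x)    [combine like terms]
= 15xy - 21xy² - 6x²y + 105x - 147xy - 42x² - 20y + 28y² + 8xy + 105 - 147y - 42x - 5y² + 7y³ + 2xy²    [distributive law]
= -124xy - 19xy² - 6x²y + 63x - 42x² - 167y + 23y² + 105 + 7y³    [combine like terms]

-124xy - 19xy² - 6x²y + 63x - 42x² - 167y + 23y² + 105 + 7y³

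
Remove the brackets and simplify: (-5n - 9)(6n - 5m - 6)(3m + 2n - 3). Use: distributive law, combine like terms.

(-5n - 9)(6n - 5m - 6)(3m + 2n - 3)
= (-30n^2 + 25mn + 30n - 54n + 45m + 54)(3m + 2n - 3)    [distributive law]
= (-30n^2 + 25mn - 24n + 45m + 54)(3m + 2n - 3)    [combine like terms]
= -90mn^2 - 60n^3 + 90n^2 + 75m^2n + 50mn^2 - 75mn - 72mn - 48n^2 + 72n + 135m^2 + 90mn - 135m + 162m + 108n - 162    [distributive law]
= -40mn^2 - 60n^3 + 42n^2 + 75m^2n - 57mn + 180n + 135m^2 + 27m - 162    [combine like terms]

-40mn^2 - 60n^3 + 42n^2 + 75m^2n - 57mn + 180n + 135m^2 + 27m - 162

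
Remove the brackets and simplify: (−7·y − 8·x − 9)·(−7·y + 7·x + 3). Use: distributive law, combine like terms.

(−7·y − 8·x − 9)·(−7·y + 7·x + 3)
= 49·y^2 − 49·x·y − 21·y + 56·x·y − 56·x^2 − 24·x + 63·y − 63·x − 27    [distributive law]
= 49·y^2 + 7·x·y + 42·y − 56·x^2 − 87·x − 27    [combine like terms]

49·y^2 + 7·x·y + 42·y − 56·x^2 − 87·x − 27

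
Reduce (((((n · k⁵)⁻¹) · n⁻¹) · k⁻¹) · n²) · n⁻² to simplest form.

k⁻⁶n⁻²

(((((n · k⁵)⁻¹) · n⁻¹) · k⁻¹) · n²) · n⁻²
= (((((n⁻¹) · ((k⁵)⁻¹)) · n⁻¹) · k⁻¹) · n²) · n⁻²    [power of a product]
= ((((n⁻¹ · k⁻⁵) · n⁻¹) · k⁻¹) · n²) · n⁻²    [power of a power]
= k⁻⁶n⁻²    [product of powers]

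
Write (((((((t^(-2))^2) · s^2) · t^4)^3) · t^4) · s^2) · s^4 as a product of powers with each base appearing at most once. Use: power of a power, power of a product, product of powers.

(((((((t^(-2))^2) · s^2) · t^4)^3) · t^4) · s^2) · s^4
= (((((((t^(-2))^2) · s^2)^3) · ((t^4)^3)) · t^4) · s^2) · s^4    [power of a product]
= (((((((t^(-2))^2)^3) · ((s^2)^3)) · ((t^4)^3)) · t^4) · s^2) · s^4    [power of a product]
= ((((((t^(-2))^6) · ((s^2)^3)) · ((t^4)^3)) · t^4) · s^2) · s^4    [power of a power]
= ((((t^(-12) · ((s^2)^3)) · ((t^4)^3)) · t^4) · s^2) · s^4    [power of a power]
= ((((t^(-12) · s^6) · ((t^4)^3)) · t^4) · s^2) · s^4    [power of a power]
= ((((t^(-12) · s^6) · t^12) · t^4) · s^2) · s^4    [power of a power]
= s^12t^4    [product of powers]

s^12t^4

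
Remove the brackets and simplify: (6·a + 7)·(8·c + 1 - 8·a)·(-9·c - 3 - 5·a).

(6·a + 7)·(8·c + 1 - 8·a)·(-9·c - 3 - 5·a)
= (48·a·c + 6·a - 48·a^2 + 56·c + 7 - 56·a)·(-9·c - 3 - 5·a)    [distributive law]
= (48·a·c - 50·a - 48·a^2 + 56·c + 7)·(-9·c - 3 - 5·a)    [combine like terms]
= -432·a·c^2 - 144·a·c - 240·a^2·c + 450·a·c + 150·a + 250·a^2 + 432·a^2·c + 144·a^2 + 240·a^3 - 504·c^2 - 168·c - 280·a·c - 63·c - 21 - 35·a    [distributive law]
= -432·a·c^2 + 26·a·c + 192·a^2·c + 115·a + 394·a^2 + 240·a^3 - 504·c^2 - 231·c - 21    [combine like terms]

-432·a·c^2 + 26·a·c + 192·a^2·c + 115·a + 394·a^2 + 240·a^3 - 504·c^2 - 231·c - 21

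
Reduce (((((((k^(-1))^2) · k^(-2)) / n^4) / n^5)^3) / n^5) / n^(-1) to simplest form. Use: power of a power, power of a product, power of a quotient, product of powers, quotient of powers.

k^(-12)n^(-31)

(((((((k^(-1))^2) · k^(-2)) / n^4) / n^5)^3) / n^5) / n^(-1)
= (((((((k^(-1))^2) · k^(-2)) / n^4)^3) / ((n^5)^3)) / n^5) / n^(-1)    [power of a quotient]
= (((((((k^(-1))^2) · k^(-2))^3) / ((n^4)^3)) / ((n^5)^3)) / n^5) / n^(-1)    [power of a quotient]
= (((((((k^(-1))^2)^3) · ((k^(-2))^3)) / ((n^4)^3)) / ((n^5)^3)) / n^5) / n^(-1)    [power of a product]
= ((((((k^(-1))^6) · ((k^(-2))^3)) / ((n^4)^3)) / ((n^5)^3)) / n^5) / n^(-1)    [power of a power]
= ((((k^(-6) · ((k^(-2))^3)) / ((n^4)^3)) / ((n^5)^3)) / n^5) / n^(-1)    [power of a power]
= ((((k^(-6) · k^(-6)) / ((n^4)^3)) / ((n^5)^3)) / n^5) / n^(-1)    [power of a power]
= (((k^(-12) / ((n^4)^3)) / ((n^5)^3)) / n^5) / n^(-1)    [product of powers]
= (((k^(-12) / n^12) / ((n^5)^3)) / n^5) / n^(-1)    [power of a power]
= (((k^(-12) / n^12) / n^15) / n^5) / n^(-1)    [power of a power]
= k^(-12)n^(-31)    [quotient of powers; product of powers]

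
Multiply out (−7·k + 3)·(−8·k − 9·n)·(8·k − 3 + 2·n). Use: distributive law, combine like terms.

448·k³ − 360·k² + 616·k²·n − 453·k·n + 126·k·n² + 72·k + 81·n − 54·n²

(−7·k + 3)·(−8·k − 9·n)·(8·k − 3 + 2·n)
= (56·k² + 63·k·n − 24·k − 27·n)·(8·k − 3 + 2·n)    [distributive law]
= 448·k³ − 168·k² + 112·k²·n + 504·k²·n − 189·k·n + 126·k·n² − 192·k² + 72·k − 48·k·n − 216·k·n + 81·n − 54·n²    [distributive law]
= 448·k³ − 360·k² + 616·k²·n − 453·k·n + 126·k·n² + 72·k + 81·n − 54·n²    [combine like terms]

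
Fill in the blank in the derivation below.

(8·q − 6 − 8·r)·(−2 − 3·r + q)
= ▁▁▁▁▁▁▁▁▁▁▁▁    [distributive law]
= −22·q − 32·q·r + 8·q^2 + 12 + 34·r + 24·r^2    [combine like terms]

By distributive law:

−16·q − 24·q·r + 8·q^2 + 12 + 18·r − 6·q + 16·r + 24·r^2 − 8·q·r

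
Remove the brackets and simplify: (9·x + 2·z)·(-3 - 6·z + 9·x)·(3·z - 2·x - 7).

183·x·z - 513·x^2 + 189·x - 84·x·z^2 + 315·x^2·z - 162·x^3 + 66·z^2 + 42·z - 36·z^3

(9·x + 2·z)·(-3 - 6·z + 9·x)·(3·z - 2·x - 7)
= (-27·x - 54·x·z + 81·x^2 - 6·z - 12·z^2 + 18·x·z)·(3·z - 2·x - 7)    [distributive law]
= (-27·x - 36·x·z + 81·x^2 - 6·z - 12·z^2)·(3·z - 2·x - 7)    [combine like terms]
= -81·x·z + 54·x^2 + 189·x - 108·x·z^2 + 72·x^2·z + 252·x·z + 243·x^2·z - 162·x^3 - 567·x^2 - 18·z^2 + 12·x·z + 42·z - 36·z^3 + 24·x·z^2 + 84·z^2    [distributive law]
= 183·x·z - 513·x^2 + 189·x - 84·x·z^2 + 315·x^2·z - 162·x^3 + 66·z^2 + 42·z - 36·z^3    [combine like terms]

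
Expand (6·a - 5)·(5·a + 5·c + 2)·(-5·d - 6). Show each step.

(6·a - 5)·(5·a + 5·c + 2)·(-5·d - 6)
= (30·a^2 + 30·a·c + 12·a - 25·a - 25·c - 10)·(-5·d - 6)    [distributive law]
= (30·a^2 + 30·a·c - 13·a - 25·c - 10)·(-5·d - 6)    [combine like terms]
= -150·a^2·d - 180·a^2 - 150·a·c·d - 180·a·c + 65·a·d + 78·a + 125·c·d + 150·c + 50·d + 60    [distributive law]

-150·a^2·d - 180·a^2 - 150·a·c·d - 180·a·c + 65·a·d + 78·a + 125·c·d + 150·c + 50·d + 60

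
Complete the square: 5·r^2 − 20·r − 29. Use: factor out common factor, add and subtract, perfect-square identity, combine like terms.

5(r − 2)^2 − 49

5·r^2 − 20·r − 29
= 5(r^2 − 4·r) − 29    [factor out 5 from the r-terms]
= 5(r^2 − 4·r + 4 − 4) − 29    [add and subtract 4 inside the bracket]
= 5(r − 2)^2 − 20 − 29    [perfect-square identity]
= 5(r − 2)^2 − 49    [combine constants]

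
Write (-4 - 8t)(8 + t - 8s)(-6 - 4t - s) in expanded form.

192 + 536t - 160s + 320t² - 444st - 32s² + 32t³ - 248st² - 64s²t

(-4 - 8t)(8 + t - 8s)(-6 - 4t - s)
= (-32 - 4t + 32s - 64t - 8t² + 64st)(-6 - 4t - s)    [distributive law]
= (-32 - 68t + 32s - 8t² + 64st)(-6 - 4t - s)    [combine like terms]
= 192 + 128t + 32s + 408t + 272t² + 68st - 192s - 128st - 32s² + 48t² + 32t³ + 8st² - 384st - 256st² - 64s²t    [distributive law]
= 192 + 536t - 160s + 320t² - 444st - 32s² + 32t³ - 248st² - 64s²t    [combine like terms]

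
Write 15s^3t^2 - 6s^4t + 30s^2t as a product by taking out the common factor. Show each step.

15s^3t^2 - 6s^4t + 30s^2t
= 3(5s^3t^2 - 2s^4t + 10s^2t)    [factor out 3]
= 3s^2t(5st - 2s^2 + 10)    [factor out s^2t]

3s^2t(5st - 2s^2 + 10)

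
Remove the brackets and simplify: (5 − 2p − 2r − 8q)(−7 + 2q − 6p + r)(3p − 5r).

(5 − 2p − 2r − 8q)(−7 + 2q − 6p + r)(3p − 5r)
= (−35 + 10q − 30p + 5r + 14p − 4pq + 12p² − 2pr + 14r − 4qr + 12pr − 2r² + 56q − 16q² + 48pq − 8qr)(3p − 5r)    [distributive law]
= (−35 + 66q − 16p + 19r + 44pq + 12p² + 10pr − 12qr − 2r² − 16q²)(3p − 5r)    [combine like terms]
= −105p + 175r + 198pq − 330qr − 48p² + 80pr + 57pr − 95r² + 132p²q − 220pqr + 36p³ − 60p²r + 30p²r − 50pr² − 36pqr + 60qr² − 6pr² + 10r³ − 48pq² + 80q²r    [distributive law]
= −105p + 175r + 198pq − 330qr − 48p² + 137pr − 95r² + 132p²q − 256pqr + 36p³ − 30p²r − 56pr² + 60qr² + 10r³ − 48pq² + 80q²r    [combine like terms]

−105p + 175r + 198pq − 330qr − 48p² + 137pr − 95r² + 132p²q − 256pqr + 36p³ − 30p²r − 56pr² + 60qr² + 10r³ − 48pq² + 80q²r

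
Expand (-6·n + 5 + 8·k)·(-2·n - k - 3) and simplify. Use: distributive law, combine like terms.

12·n^2 - 10·k·n + 8·n - 29·k - 15 - 8·k^2

(-6·n + 5 + 8·k)·(-2·n - k - 3)
= 12·n^2 + 6·k·n + 18·n - 10·n - 5·k - 15 - 16·k·n - 8·k^2 - 24·k    [distributive law]
= 12·n^2 - 10·k·n + 8·n - 29·k - 15 - 8·k^2    [combine like terms]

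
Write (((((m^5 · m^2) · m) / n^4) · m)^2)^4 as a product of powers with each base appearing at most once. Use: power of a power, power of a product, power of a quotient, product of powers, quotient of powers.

(((((m^5 · m^2) · m) / n^4) · m)^2)^4
= ((((m^5 · m^2) · m) / n^4) · m)^8    [power of a power]
= ((((m^5 · m^2) · m) / n^4)^8) · (m^8)    [power of a product]
= ((((m^5 · m^2) · m)^8) / ((n^4)^8)) · (m^8)    [power of a quotient]
= ((((m^5 · m^2)^8) · (m^8)) / ((n^4)^8)) · (m^8)    [power of a product]
= (((((m^5)^8) · ((m^2)^8)) · (m^8)) / ((n^4)^8)) · (m^8)    [power of a product]
= (((m^40 · ((m^2)^8)) · (m^8)) / ((n^4)^8)) · (m^8)    [power of a power]
= (((m^40 · m^16) · (m^8)) / ((n^4)^8)) · (m^8)    [power of a power]
= ((m^56 · (m^8)) / ((n^4)^8)) · (m^8)    [product of powers]
= (m^64 / ((n^4)^8)) · (m^8)    [product of powers]
= (m^64 / n^32) · (m^8)    [power of a power]
= m^72n^(-32)    [quotient of powers; product of powers]

m^72n^(-32)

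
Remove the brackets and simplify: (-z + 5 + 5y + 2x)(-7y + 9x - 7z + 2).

(-z + 5 + 5y + 2x)(-7y + 9x - 7z + 2)
= 7yz - 9xz + 7z² - 2z - 35y + 45x - 35z + 10 - 35y² + 45xy - 35yz + 10y - 14xy + 18x² - 14xz + 4x    [distributive law]
= -28yz - 23xz + 7z² - 37z - 25y + 49x + 10 - 35y² + 31xy + 18x²    [combine like terms]

-28yz - 23xz + 7z² - 37z - 25y + 49x + 10 - 35y² + 31xy + 18x²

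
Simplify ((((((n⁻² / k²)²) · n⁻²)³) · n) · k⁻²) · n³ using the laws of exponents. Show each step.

((((((n⁻² / k²)²) · n⁻²)³) · n) · k⁻²) · n³
= ((((((n⁻² / k²)²)³) · ((n⁻²)³)) · n) · k⁻²) · n³    [power of a product]
= (((((n⁻² / k²)⁶) · ((n⁻²)³)) · n) · k⁻²) · n³    [power of a power]
= ((((((n⁻²)⁶) / ((k²)⁶)) · ((n⁻²)³)) · n) · k⁻²) · n³    [power of a quotient]
= ((((n⁻¹² / ((k²)⁶)) · ((n⁻²)³)) · n) · k⁻²) · n³    [power of a power]
= ((((n⁻¹² / k¹²) · ((n⁻²)³)) · n) · k⁻²) · n³    [power of a power]
= ((((n⁻¹² / k¹²) · n⁻⁶) · n) · k⁻²) · n³    [power of a power]
= k⁻¹⁴n⁻¹⁴    [quotient of powers; product of powers]

k⁻¹⁴n⁻¹⁴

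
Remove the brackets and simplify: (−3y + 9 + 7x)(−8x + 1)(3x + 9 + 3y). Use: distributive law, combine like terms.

(−3y + 9 + 7x)(−8x + 1)(3x + 9 + 3y)
= (24xy − 3y − 72x + 9 − 56x^2 + 7x)(3x + 9 + 3y)    [distributive law]
= (24xy − 3y − 65x + 9 − 56x^2)(3x + 9 + 3y)    [combine like terms]
= 72x^2y + 216xy + 72xy^2 − 9xy − 27y − 9y^2 − 195x^2 − 585x − 195xy + 27x + 81 + 27y − 168x^3 − 504x^2 − 168x^2y    [distributive law]
= −96x^2y + 12xy + 72xy^2 − 9y^2 − 699x^2 − 558x + 81 − 168x^3    [combine like terms]

−96x^2y + 12xy + 72xy^2 − 9y^2 − 699x^2 − 558x + 81 − 168x^3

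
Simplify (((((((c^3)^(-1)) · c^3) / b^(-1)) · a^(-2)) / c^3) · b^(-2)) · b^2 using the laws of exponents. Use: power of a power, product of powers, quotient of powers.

(((((((c^3)^(-1)) · c^3) / b^(-1)) · a^(-2)) / c^3) · b^(-2)) · b^2
= (((((c^(-3) · c^3) / b^(-1)) · a^(-2)) / c^3) · b^(-2)) · b^2    [power of a power]
= ((((c^0 / b^(-1)) · a^(-2)) / c^3) · b^(-2)) · b^2    [product of powers]
= a^(-2)bc^(-3)    [quotient of powers; product of powers]

a^(-2)bc^(-3)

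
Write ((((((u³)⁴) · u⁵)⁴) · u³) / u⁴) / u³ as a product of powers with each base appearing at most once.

u⁶⁴

((((((u³)⁴) · u⁵)⁴) · u³) / u⁴) / u³
= ((((((u³)⁴)⁴) · ((u⁵)⁴)) · u³) / u⁴) / u³    [power of a product]
= (((((u³)¹⁶) · ((u⁵)⁴)) · u³) / u⁴) / u³    [power of a power]
= (((u⁴⁸ · ((u⁵)⁴)) · u³) / u⁴) / u³    [power of a power]
= (((u⁴⁸ · u²⁰) · u³) / u⁴) / u³    [power of a power]
= ((u⁶⁸ · u³) / u⁴) / u³    [product of powers]
= (u⁷¹ / u⁴) / u³    [product of powers]
= u⁶⁷ / u³    [quotient of powers]
= u⁶⁴    [quotient of powers]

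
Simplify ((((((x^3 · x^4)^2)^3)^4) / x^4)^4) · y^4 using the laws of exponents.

x^656·y^4

((((((x^3 · x^4)^2)^3)^4) / x^4)^4) · y^4
= ((((((x^3 · x^4)^2)^3)^4)^4) / ((x^4)^4)) · y^4    [power of a quotient]
= (((((x^3 · x^4)^2)^3)^16) / ((x^4)^4)) · y^4    [power of a power]
= ((((x^3 · x^4)^2)^48) / ((x^4)^4)) · y^4    [power of a power]
= (((x^3 · x^4)^96) / ((x^4)^4)) · y^4    [power of a power]
= ((((x^3)^96) · ((x^4)^96)) / ((x^4)^4)) · y^4    [power of a product]
= ((x^288 · ((x^4)^96)) / ((x^4)^4)) · y^4    [power of a power]
= ((x^288 · x^384) / ((x^4)^4)) · y^4    [power of a power]
= (x^672 / ((x^4)^4)) · y^4    [product of powers]
= (x^672 / x^16) · y^4    [power of a power]
= x^656 · y^4    [quotient of powers]
= x^656·y^4    [rearrange]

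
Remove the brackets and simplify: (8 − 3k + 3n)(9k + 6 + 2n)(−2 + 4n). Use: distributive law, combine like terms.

−108k + 174kn − 96 + 124n + 124n^2 + 54k^2 − 108k^2n + 84kn^2 + 24n^3

(8 − 3k + 3n)(9k + 6 + 2n)(−2 + 4n)
= (72k + 48 + 16n − 27k^2 − 18k − 6kn + 27kn + 18n + 6n^2)(−2 + 4n)    [distributive law]
= (54k + 48 + 34n − 27k^2 + 21kn + 6n^2)(−2 + 4n)    [combine like terms]
= −108k + 216kn − 96 + 192n − 68n + 136n^2 + 54k^2 − 108k^2n − 42kn + 84kn^2 − 12n^2 + 24n^3    [distributive law]
= −108k + 174kn − 96 + 124n + 124n^2 + 54k^2 − 108k^2n + 84kn^2 + 24n^3    [combine like terms]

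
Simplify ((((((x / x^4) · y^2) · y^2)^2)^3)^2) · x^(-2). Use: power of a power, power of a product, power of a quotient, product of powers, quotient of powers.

x^(-38)y^48

((((((x / x^4) · y^2) · y^2)^2)^3)^2) · x^(-2)
= (((((x / x^4) · y^2) · y^2)^2)^6) · x^(-2)    [power of a power]
= ((((x / x^4) · y^2) · y^2)^12) · x^(-2)    [power of a power]
= ((((x / x^4) · y^2)^12) · ((y^2)^12)) · x^(-2)    [power of a product]
= ((((x / x^4)^12) · ((y^2)^12)) · ((y^2)^12)) · x^(-2)    [power of a product]
= ((((x^12) / ((x^4)^12)) · ((y^2)^12)) · ((y^2)^12)) · x^(-2)    [power of a quotient]
= (((x^12 / x^48) · ((y^2)^12)) · ((y^2)^12)) · x^(-2)    [power of a power]
= ((x^(-36) · ((y^2)^12)) · ((y^2)^12)) · x^(-2)    [quotient of powers]
= ((x^(-36) · y^24) · ((y^2)^12)) · x^(-2)    [power of a power]
= ((x^(-36) · y^24) · y^24) · x^(-2)    [power of a power]
= x^(-38)y^48    [product of powers]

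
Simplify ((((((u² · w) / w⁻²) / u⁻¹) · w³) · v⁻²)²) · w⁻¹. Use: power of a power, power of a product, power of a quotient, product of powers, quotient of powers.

((((((u² · w) / w⁻²) / u⁻¹) · w³) · v⁻²)²) · w⁻¹
= ((((((u² · w) / w⁻²) / u⁻¹) · w³)²) · ((v⁻²)²)) · w⁻¹    [power of a product]
= ((((((u² · w) / w⁻²) / u⁻¹)²) · ((w³)²)) · ((v⁻²)²)) · w⁻¹    [power of a product]
= ((((((u² · w) / w⁻²)²) / ((u⁻¹)²)) · ((w³)²)) · ((v⁻²)²)) · w⁻¹    [power of a quotient]
= ((((((u² · w)²) / ((w⁻²)²)) / ((u⁻¹)²)) · ((w³)²)) · ((v⁻²)²)) · w⁻¹    [power of a quotient]
= (((((((u²)²) · (w²)) / ((w⁻²)²)) / ((u⁻¹)²)) · ((w³)²)) · ((v⁻²)²)) · w⁻¹    [power of a product]
= (((((u⁴ · (w²)) / ((w⁻²)²)) / ((u⁻¹)²)) · ((w³)²)) · ((v⁻²)²)) · w⁻¹    [power of a power]
= (((((u⁴ · w²) / w⁻⁴) / ((u⁻¹)²)) · ((w³)²)) · ((v⁻²)²)) · w⁻¹    [power of a power]
= (((((u⁴ · w²) / w⁻⁴) / u⁻²) · ((w³)²)) · ((v⁻²)²)) · w⁻¹    [power of a power]
= (((((u⁴ · w²) / w⁻⁴) / u⁻²) · w⁶) · ((v⁻²)²)) · w⁻¹    [power of a power]
= (((((u⁴ · w²) / w⁻⁴) / u⁻²) · w⁶) · v⁻⁴) · w⁻¹    [power of a power]
= u⁶·v⁻⁴·w¹¹    [quotient of powers; product of powers]

u⁶·v⁻⁴·w¹¹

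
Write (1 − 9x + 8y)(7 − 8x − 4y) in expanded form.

7 − 71x + 52y + 72x^2 − 28xy − 32y^2

(1 − 9x + 8y)(7 − 8x − 4y)
= 7 − 8x − 4y − 63x + 72x^2 + 36xy + 56y − 64xy − 32y^2    [distributive law]
= 7 − 71x + 52y + 72x^2 − 28xy − 32y^2    [combine like terms]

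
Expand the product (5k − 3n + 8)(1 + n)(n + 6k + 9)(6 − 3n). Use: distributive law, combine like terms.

201kn − 318kn² + 180k² + 90k²n + 558k + 39kn³ − 90k²n² − 291n² + 48n³ + 102n + 9n⁴ + 432

(5k − 3n + 8)(1 + n)(n + 6k + 9)(6 − 3n)
= (5k + 5kn − 3n − 3n² + 8 + 8n)(n + 6k + 9)(6 − 3n)    [distributive law]
= (5k + 5kn + 5n − 3n² + 8)(n + 6k + 9)(6 − 3n)    [combine like terms]
= (5kn + 30k² + 45k + 5kn² + 30k²n + 45kn + 5n² + 30kn + 45n − 3n³ − 18kn² − 27n² + 8n + 48k + 72)(6 − 3n)    [distributive law]
= (80kn + 30k² + 93k − 13kn² + 30k²n − 22n² + 53n − 3n³ + 72)(6 − 3n)    [combine like terms]
= 480kn − 240kn² + 180k² − 90k²n + 558k − 279kn − 78kn² + 39kn³ + 180k²n − 90k²n² − 132n² + 66n³ + 318n − 159n² − 18n³ + 9n⁴ + 432 − 216n    [distributive law]
= 201kn − 318kn² + 180k² + 90k²n + 558k + 39kn³ − 90k²n² − 291n² + 48n³ + 102n + 9n⁴ + 432    [combine like terms]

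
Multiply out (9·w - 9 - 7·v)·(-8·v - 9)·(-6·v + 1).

432·v^2·w + 414·v·w - 81·w - 754·v^2 - 351·v + 81 - 336·v^3

(9·w - 9 - 7·v)·(-8·v - 9)·(-6·v + 1)
= (-72·v·w - 81·w + 72·v + 81 + 56·v^2 + 63·v)·(-6·v + 1)    [distributive law]
= (-72·v·w - 81·w + 135·v + 81 + 56·v^2)·(-6·v + 1)    [combine like terms]
= 432·v^2·w - 72·v·w + 486·v·w - 81·w - 810·v^2 + 135·v - 486·v + 81 - 336·v^3 + 56·v^2    [distributive law]
= 432·v^2·w + 414·v·w - 81·w - 754·v^2 - 351·v + 81 - 336·v^3    [combine like terms]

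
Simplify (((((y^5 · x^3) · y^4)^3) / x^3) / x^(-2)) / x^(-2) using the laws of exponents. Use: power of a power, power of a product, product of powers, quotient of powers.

x^10·y^27

(((((y^5 · x^3) · y^4)^3) / x^3) / x^(-2)) / x^(-2)
= (((((y^5 · x^3)^3) · ((y^4)^3)) / x^3) / x^(-2)) / x^(-2)    [power of a product]
= ((((((y^5)^3) · ((x^3)^3)) · ((y^4)^3)) / x^3) / x^(-2)) / x^(-2)    [power of a product]
= ((((y^15 · ((x^3)^3)) · ((y^4)^3)) / x^3) / x^(-2)) / x^(-2)    [power of a power]
= ((((y^15 · x^9) · ((y^4)^3)) / x^3) / x^(-2)) / x^(-2)    [power of a power]
= ((((y^15 · x^9) · y^12) / x^3) / x^(-2)) / x^(-2)    [power of a power]
= x^10·y^27    [quotient of powers; product of powers]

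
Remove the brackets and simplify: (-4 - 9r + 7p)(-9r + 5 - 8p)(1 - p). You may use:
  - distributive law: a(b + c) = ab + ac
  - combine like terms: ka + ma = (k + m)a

(-4 - 9r + 7p)(-9r + 5 - 8p)(1 - p)
= (36r - 20 + 32p + 81r^2 - 45r + 72pr - 63pr + 35p - 56p^2)(1 - p)    [distributive law]
= (-9r - 20 + 67p + 81r^2 + 9pr - 56p^2)(1 - p)    [combine like terms]
= -9r + 9pr - 20 + 20p + 67p - 67p^2 + 81r^2 - 81pr^2 + 9pr - 9p^2r - 56p^2 + 56p^3    [distributive law]
= -9r + 18pr - 20 + 87p - 123p^2 + 81r^2 - 81pr^2 - 9p^2r + 56p^3    [combine like terms]

-9r + 18pr - 20 + 87p - 123p^2 + 81r^2 - 81pr^2 - 9p^2r + 56p^3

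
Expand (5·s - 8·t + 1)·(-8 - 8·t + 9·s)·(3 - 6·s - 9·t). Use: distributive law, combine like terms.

(5·s - 8·t + 1)·(-8 - 8·t + 9·s)·(3 - 6·s - 9·t)
= (-40·s - 40·s·t + 45·s^2 + 64·t + 64·t^2 - 72·s·t - 8 - 8·t + 9·s)·(3 - 6·s - 9·t)    [distributive law]
= (-31·s - 112·s·t + 45·s^2 + 56·t + 64·t^2 - 8)·(3 - 6·s - 9·t)    [combine like terms]
= -93·s + 186·s^2 + 279·s·t - 336·s·t + 672·s^2·t + 1008·s·t^2 + 135·s^2 - 270·s^3 - 405·s^2·t + 168·t - 336·s·t - 504·t^2 + 192·t^2 - 384·s·t^2 - 576·t^3 - 24 + 48·s + 72·t    [distributive law]
= -45·s + 321·s^2 - 393·s·t + 267·s^2·t + 624·s·t^2 - 270·s^3 + 240·t - 312·t^2 - 576·t^3 - 24    [combine like terms]

-45·s + 321·s^2 - 393·s·t + 267·s^2·t + 624·s·t^2 - 270·s^3 + 240·t - 312·t^2 - 576·t^3 - 24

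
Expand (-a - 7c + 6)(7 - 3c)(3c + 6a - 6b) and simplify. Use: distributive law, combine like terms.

-423ac - 42a^2 + 42ab + 135ac^2 + 18a^2c - 18abc - 201c^2 + 402bc + 63c^3 - 126bc^2 + 126c + 252a - 252b

(-a - 7c + 6)(7 - 3c)(3c + 6a - 6b)
= (-7a + 3ac - 49c + 21c^2 + 42 - 18c)(3c + 6a - 6b)    [distributive law]
= (-7a + 3ac - 67c + 21c^2 + 42)(3c + 6a - 6b)    [combine like terms]
= -21ac - 42a^2 + 42ab + 9ac^2 + 18a^2c - 18abc - 201c^2 - 402ac + 402bc + 63c^3 + 126ac^2 - 126bc^2 + 126c + 252a - 252b    [distributive law]
= -423ac - 42a^2 + 42ab + 135ac^2 + 18a^2c - 18abc - 201c^2 + 402bc + 63c^3 - 126bc^2 + 126c + 252a - 252b    [combine like terms]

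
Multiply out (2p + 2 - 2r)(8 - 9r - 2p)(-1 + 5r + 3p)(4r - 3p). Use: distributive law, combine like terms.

(2p + 2 - 2r)(8 - 9r - 2p)(-1 + 5r + 3p)(4r - 3p)
= (16p - 18pr - 4p^2 + 16 - 18r - 4p - 16r + 18r^2 + 4pr)(-1 + 5r + 3p)(4r - 3p)    [distributive law]
= (12p - 14pr - 4p^2 + 16 - 34r + 18r^2)(-1 + 5r + 3p)(4r - 3p)    [combine like terms]
= (-12p + 60pr + 36p^2 + 14pr - 70pr^2 - 42p^2r + 4p^2 - 20p^2r - 12p^3 - 16 + 80r + 48p + 34r - 170r^2 - 102pr - 18r^2 + 90r^3 + 54pr^2)(4r - 3p)    [distributive law]
= (36p - 28pr + 40p^2 - 16pr^2 - 62p^2r - 12p^3 - 16 + 114r - 188r^2 + 90r^3)(4r - 3p)    [combine like terms]
= 144pr - 108p^2 - 112pr^2 + 84p^2r + 160p^2r - 120p^3 - 64pr^3 + 48p^2r^2 - 248p^2r^2 + 186p^3r - 48p^3r + 36p^4 - 64r + 48p + 456r^2 - 342pr - 752r^3 + 564pr^2 + 360r^4 - 270pr^3    [distributive law]
= -198pr - 108p^2 + 452pr^2 + 244p^2r - 120p^3 - 334pr^3 - 200p^2r^2 + 138p^3r + 36p^4 - 64r + 48p + 456r^2 - 752r^3 + 360r^4    [combine like terms]

-198pr - 108p^2 + 452pr^2 + 244p^2r - 120p^3 - 334pr^3 - 200p^2r^2 + 138p^3r + 36p^4 - 64r + 48p + 456r^2 - 752r^3 + 360r^4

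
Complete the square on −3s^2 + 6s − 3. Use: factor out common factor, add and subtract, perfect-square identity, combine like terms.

−3s^2 + 6s − 3
= −3(s^2 − 2s) − 3    [factor out -3 from the s-terms]
= −3(s^2 − 2s + 1 − 1) − 3    [add and subtract 1 inside the bracket]
= −3(s − 1)^2 + 3 − 3    [perfect-square identity]

−3(s − 1)^2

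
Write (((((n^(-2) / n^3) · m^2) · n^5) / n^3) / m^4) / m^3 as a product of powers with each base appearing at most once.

m^(-5)n^(-3)

(((((n^(-2) / n^3) · m^2) · n^5) / n^3) / m^4) / m^3
= ((((n^(-5) · m^2) · n^5) / n^3) / m^4) / m^3    [quotient of powers]
= m^(-5)n^(-3)    [quotient of powers; product of powers]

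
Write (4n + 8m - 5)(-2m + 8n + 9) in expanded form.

56mn + 32n² - 4n - 16m² + 82m - 45

(4n + 8m - 5)(-2m + 8n + 9)
= -8mn + 32n² + 36n - 16m² + 64mn + 72m + 10m - 40n - 45    [distributive law]
= 56mn + 32n² - 4n - 16m² + 82m - 45    [combine like terms]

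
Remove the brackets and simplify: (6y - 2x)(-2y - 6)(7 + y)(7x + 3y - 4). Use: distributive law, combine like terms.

-736xy^2 - 312y^3 - 276y^2 - 72xy^3 - 36y^4 - 1672xy + 1008y + 280x^2y + 28x^2y^2 + 588x^2 - 336x

(6y - 2x)(-2y - 6)(7 + y)(7x + 3y - 4)
= (-12y^2 - 36y + 4xy + 12x)(7 + y)(7x + 3y - 4)    [distributive law]
= (-84y^2 - 12y^3 - 252y - 36y^2 + 28xy + 4xy^2 + 84x + 12xy)(7x + 3y - 4)    [distributive law]
= (-120y^2 - 12y^3 - 252y + 40xy + 4xy^2 + 84x)(7x + 3y - 4)    [combine like terms]
= -840xy^2 - 360y^3 + 480y^2 - 84xy^3 - 36y^4 + 48y^3 - 1764xy - 756y^2 + 1008y + 280x^2y + 120xy^2 - 160xy + 28x^2y^2 + 12xy^3 - 16xy^2 + 588x^2 + 252xy - 336x    [distributive law]
= -736xy^2 - 312y^3 - 276y^2 - 72xy^3 - 36y^4 - 1672xy + 1008y + 280x^2y + 28x^2y^2 + 588x^2 - 336x    [combine like terms]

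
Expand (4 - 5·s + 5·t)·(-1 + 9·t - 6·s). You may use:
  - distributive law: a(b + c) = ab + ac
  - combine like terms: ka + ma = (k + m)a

-4 + 31·t - 19·s - 75·s·t + 30·s² + 45·t²

(4 - 5·s + 5·t)·(-1 + 9·t - 6·s)
= -4 + 36·t - 24·s + 5·s - 45·s·t + 30·s² - 5·t + 45·t² - 30·s·t    [distributive law]
= -4 + 31·t - 19·s - 75·s·t + 30·s² + 45·t²    [combine like terms]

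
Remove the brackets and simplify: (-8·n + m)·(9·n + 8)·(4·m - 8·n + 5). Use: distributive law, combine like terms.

-360·m·n² + 576·n³ + 152·n² - 275·m·n - 320·n + 36·m²·n + 32·m² + 40·m

(-8·n + m)·(9·n + 8)·(4·m - 8·n + 5)
= (-72·n² - 64·n + 9·m·n + 8·m)·(4·m - 8·n + 5)    [distributive law]
= -288·m·n² + 576·n³ - 360·n² - 256·m·n + 512·n² - 320·n + 36·m²·n - 72·m·n² + 45·m·n + 32·m² - 64·m·n + 40·m    [distributive law]
= -360·m·n² + 576·n³ + 152·n² - 275·m·n - 320·n + 36·m²·n + 32·m² + 40·m    [combine like terms]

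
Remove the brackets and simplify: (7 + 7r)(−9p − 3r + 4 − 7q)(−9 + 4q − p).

(7 + 7r)(−9p − 3r + 4 − 7q)(−9 + 4q − p)
= (−63p − 21r + 28 − 49q − 63pr − 21r² + 28r − 49qr)(−9 + 4q − p)    [distributive law]
= (−63p + 7r + 28 − 49q − 63pr − 21r² − 49qr)(−9 + 4q − p)    [combine like terms]
= 567p − 252pq + 63p² − 63r + 28qr − 7pr − 252 + 112q − 28p + 441q − 196q² + 49pq + 567pr − 252pqr + 63p²r + 189r² − 84qr² + 21pr² + 441qr − 196q²r + 49pqr    [distributive law]
= 539p − 203pq + 63p² − 63r + 469qr + 560pr − 252 + 553q − 196q² − 203pqr + 63p²r + 189r² − 84qr² + 21pr² − 196q²r    [combine like terms]

539p − 203pq + 63p² − 63r + 469qr + 560pr − 252 + 553q − 196q² − 203pqr + 63p²r + 189r² − 84qr² + 21pr² − 196q²r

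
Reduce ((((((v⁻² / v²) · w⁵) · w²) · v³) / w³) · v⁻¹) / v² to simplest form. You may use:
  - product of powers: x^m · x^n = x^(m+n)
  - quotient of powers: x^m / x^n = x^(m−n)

v⁻⁴w⁴

((((((v⁻² / v²) · w⁵) · w²) · v³) / w³) · v⁻¹) / v²
= (((((v⁻⁴ · w⁵) · w²) · v³) / w³) · v⁻¹) / v²    [quotient of powers]
= v⁻⁴w⁴    [quotient of powers; product of powers]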